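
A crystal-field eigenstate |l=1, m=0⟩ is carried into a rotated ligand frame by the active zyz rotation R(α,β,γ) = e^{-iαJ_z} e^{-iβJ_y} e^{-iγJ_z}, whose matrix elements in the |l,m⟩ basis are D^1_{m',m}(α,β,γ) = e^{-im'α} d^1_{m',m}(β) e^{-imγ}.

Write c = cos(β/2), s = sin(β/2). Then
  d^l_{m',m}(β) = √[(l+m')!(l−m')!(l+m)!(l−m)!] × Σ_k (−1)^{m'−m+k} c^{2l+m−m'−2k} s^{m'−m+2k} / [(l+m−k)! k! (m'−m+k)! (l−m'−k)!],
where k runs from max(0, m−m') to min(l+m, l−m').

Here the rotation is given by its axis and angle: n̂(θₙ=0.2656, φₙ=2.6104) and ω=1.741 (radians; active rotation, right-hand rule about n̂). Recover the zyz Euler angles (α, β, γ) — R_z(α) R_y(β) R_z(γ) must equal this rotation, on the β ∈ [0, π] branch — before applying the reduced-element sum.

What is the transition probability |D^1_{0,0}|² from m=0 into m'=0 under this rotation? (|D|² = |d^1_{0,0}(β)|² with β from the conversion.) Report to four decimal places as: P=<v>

P=0.8454

Axis–angle → zyz. n̂ = (sinθₙcosφₙ, sinθₙsinφₙ, cosθₙ) = (-0.226318, +0.132967, +0.964935), ω = 1.7410.
R = I cosω + sinω [n̂]ₓ + (1−cosω) n̂n̂ᵀ gives
  R = [-0.109487, -0.986182, -0.124328; +0.915802, -0.148708, +0.373085; -0.386418, -0.073011, +0.919429]
β = atan2(√(R₁₃²+R₂₃²), R₃₃) = 0.404169; α = atan2(R₂₃, R₁₃) mod 2π = 1.892465; γ = atan2(R₃₂, −R₃₁) mod 2π = 6.096443
D^1_{0,0}(1.8925,0.4042,6.0964) = e^{-i·0·1.8925}·d^1_{0,0}(0.4042)·e^{-i·0·6.0964}. Compute d first:
Half-angle: c=0.979650, s=0.200712. N=√(1·1·1·1)=1.000000
k∈{0,1} keeps every argument non-negative
  k=0: (−1)^0·1.0000/(1)·0.9797^2·0.2007^0 = +0.959715
  k=1: (−1)^1·1.0000/(1)·0.9797^0·0.2007^2 = -0.040285
d^1_{0,0}(0.4042) = +0.959715 -0.040285 = +0.919429
|D^1_{0,0}|² = |d^1_{0,0}(β)|² = (+0.919429)² = 0.845350 (the z-rotation phases have unit modulus)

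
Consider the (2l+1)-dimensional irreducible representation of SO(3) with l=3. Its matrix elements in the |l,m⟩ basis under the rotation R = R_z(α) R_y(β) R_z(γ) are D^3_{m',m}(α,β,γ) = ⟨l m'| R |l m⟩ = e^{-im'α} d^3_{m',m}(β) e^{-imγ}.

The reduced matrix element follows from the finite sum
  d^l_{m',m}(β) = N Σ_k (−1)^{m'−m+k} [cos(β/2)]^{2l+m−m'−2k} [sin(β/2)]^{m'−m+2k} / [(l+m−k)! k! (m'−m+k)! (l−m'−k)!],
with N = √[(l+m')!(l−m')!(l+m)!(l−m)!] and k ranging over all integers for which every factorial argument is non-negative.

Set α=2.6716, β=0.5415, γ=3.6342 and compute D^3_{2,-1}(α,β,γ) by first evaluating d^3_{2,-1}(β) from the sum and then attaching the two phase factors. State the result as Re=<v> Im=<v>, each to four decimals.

Re=0.0143 Im=0.1031

First d^3_{2,-1}(β=0.5415), then the phase factors e^{-i(2)α} and e^{-i(-1)γ}:
Half-angle: c=0.963571, s=0.267454. N=√(120·1·2·24)=75.894664
Admissible k: 0..1 (factorial args all ≥0)
  k=0: (−1)^3·75.8947/(12)·0.9636^3·0.2675^3 = -0.108250
  k=1: (−1)^4·75.8947/(24)·0.9636^1·0.2675^5 = +0.004170
d^3_{2,-1}(0.5415) = -0.108250 +0.004170 = -0.104080
Attach z-rotation phases: D = e^{-i(2)(2.6716)}·(-0.104080)·e^{-i(-1)(3.6342)} = +0.014339+0.103088i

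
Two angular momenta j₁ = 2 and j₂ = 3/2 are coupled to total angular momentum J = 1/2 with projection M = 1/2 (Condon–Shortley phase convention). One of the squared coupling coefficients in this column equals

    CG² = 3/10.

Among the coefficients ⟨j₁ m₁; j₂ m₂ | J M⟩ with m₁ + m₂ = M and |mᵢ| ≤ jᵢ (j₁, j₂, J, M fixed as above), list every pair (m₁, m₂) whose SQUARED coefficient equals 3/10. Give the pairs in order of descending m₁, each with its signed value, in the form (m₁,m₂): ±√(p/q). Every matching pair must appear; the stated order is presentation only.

(1,-1/2): −√(3/10)

Admissible pairs with m₁+m₂ = M = 1/2: (-1,3/2), (0,1/2), (1,-1/2), (2,-3/2)
  (m₁,m₂)=(2,-3/2): CG² = 2/5, CG = +√(2/5)
  (m₁,m₂)=(1,-1/2): CG² = 3/10, CG = −√(3/10)   ← matches the target
  (m₁,m₂)=(0,1/2): CG² = 1/5, CG = +√(1/5)
  (m₁,m₂)=(-1,3/2): CG² = 1/10, CG = −√(1/10)
Pairs with CG² = 3/10: (1,-1/2): −√(3/10)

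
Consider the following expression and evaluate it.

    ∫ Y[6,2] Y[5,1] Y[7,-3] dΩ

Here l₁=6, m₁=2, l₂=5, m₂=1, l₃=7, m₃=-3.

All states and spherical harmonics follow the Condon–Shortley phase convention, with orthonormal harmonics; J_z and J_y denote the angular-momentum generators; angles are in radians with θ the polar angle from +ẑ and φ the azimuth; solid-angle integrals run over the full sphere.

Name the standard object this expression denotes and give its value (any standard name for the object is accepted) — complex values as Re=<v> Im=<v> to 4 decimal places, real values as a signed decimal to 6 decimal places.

Gaunt coefficient, -0.101415

This is a Gaunt coefficient — the integral of a triple product of spherical harmonics over the sphere.
Checks pass: Σm=0; 18 even; l₃=7∈[1,11].
(2·6+1)(2·5+1)(2·7+1) = 2145
Δ: 4! 8! 6! / 19! → 1/174594420
sum: t=0:+1/4147200 t=1:−1/207360 t=2:+1/82944 t=3:−1/207360 t=4:+1/4147200 = 1/345600
3j²(6 5 7; 0 0 0) = Δ·Π!·Σ² = 420/46189  (sign -1)
sum: t=0:+1/9953280 t=1:−1/518400 t=2:+1/276480 t=3:−1/1088640 t=4:+1/46448640 = 23/25804800
3j²(6 5 7; 2 1 -3) = Δ·Π!·Σ² = 42849/6466460  (sign +1)
combine: 4πI² = 2145·420/46189·42849/6466460 = 1928205/14919047
take √, sign -1: I = -0.10141475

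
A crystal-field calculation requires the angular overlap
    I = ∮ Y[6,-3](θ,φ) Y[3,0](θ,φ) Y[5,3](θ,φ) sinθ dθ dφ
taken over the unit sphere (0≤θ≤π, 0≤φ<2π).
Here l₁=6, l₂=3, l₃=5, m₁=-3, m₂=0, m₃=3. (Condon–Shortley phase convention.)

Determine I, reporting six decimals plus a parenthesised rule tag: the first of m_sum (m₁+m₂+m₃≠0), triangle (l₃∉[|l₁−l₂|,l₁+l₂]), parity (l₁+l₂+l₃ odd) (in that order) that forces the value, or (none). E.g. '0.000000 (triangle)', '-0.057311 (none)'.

0.036034 (none)

Checks pass: Σm=0; 14 even; l₃=5∈[3,9].
(2·6+1)(2·3+1)(2·5+1) = 1001
Δ: 4! 8! 2! / 15! → 1/675675
sum: t=1:−1/8640 t=2:+1/2304 t=3:−1/8640 = 7/34560
3j²(6 3 5; 0 0 0) = Δ·Π!·Σ² = 7/429  (sign -1)
sum: t=1:−1/483840 t=2:+1/20160 t=3:−1/17280 = -1/96768
3j²(6 3 5; -3 0 3) = Δ·Π!·Σ² = 1/1001  (sign -1)
combine: 4πI² = 1001·7/429·1/1001 = 7/429
take √, sign +1: I = 0.03603425
No selection rule forces the value: the integral is nonzero (none).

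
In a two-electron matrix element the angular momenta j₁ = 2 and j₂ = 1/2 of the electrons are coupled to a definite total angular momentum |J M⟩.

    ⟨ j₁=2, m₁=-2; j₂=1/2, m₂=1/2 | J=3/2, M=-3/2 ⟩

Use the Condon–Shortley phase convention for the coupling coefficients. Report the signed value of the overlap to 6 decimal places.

j₁+j₂−J=1  J+j₁−j₂=3  J−j₁+j₂=0  j₁+j₂+J+1=5
(j₁±m₁, j₂±m₂, J±M) = (0,4,1,0,0,3)
P² = 144/5
sum k=1..1:
  [1] −1/6 = -1/6
S = -1/6
C² = P²·S² = 4/5 ; C = -0.894427

−√(4/5) = -0.894427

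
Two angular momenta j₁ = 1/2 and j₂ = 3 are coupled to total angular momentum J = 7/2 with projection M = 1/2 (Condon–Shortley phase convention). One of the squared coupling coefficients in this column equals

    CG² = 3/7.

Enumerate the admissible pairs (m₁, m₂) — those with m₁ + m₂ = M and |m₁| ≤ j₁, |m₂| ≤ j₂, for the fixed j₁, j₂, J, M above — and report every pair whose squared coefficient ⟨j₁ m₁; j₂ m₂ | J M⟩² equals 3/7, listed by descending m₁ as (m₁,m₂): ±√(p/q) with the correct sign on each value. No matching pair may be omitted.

(-1/2,1): +√(3/7)

Admissible pairs with m₁+m₂ = M = 1/2: (-1/2,1), (1/2,0)
  (m₁,m₂)=(1/2,0): CG² = 4/7, CG = +√(4/7)
  (m₁,m₂)=(-1/2,1): CG² = 3/7, CG = +√(3/7)   ← matches the target
Pairs with CG² = 3/7: (-1/2,1): +√(3/7)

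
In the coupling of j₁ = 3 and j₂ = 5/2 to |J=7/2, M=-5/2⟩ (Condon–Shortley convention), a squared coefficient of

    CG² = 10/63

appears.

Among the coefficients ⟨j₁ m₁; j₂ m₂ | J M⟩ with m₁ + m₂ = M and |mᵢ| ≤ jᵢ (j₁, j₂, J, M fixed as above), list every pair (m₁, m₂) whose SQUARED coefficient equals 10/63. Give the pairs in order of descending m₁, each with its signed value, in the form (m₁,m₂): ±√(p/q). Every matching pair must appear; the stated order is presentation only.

Admissible pairs with m₁+m₂ = M = -5/2: (-3,1/2), (-2,-1/2), (-1,-3/2), (0,-5/2)
  (m₁,m₂)=(0,-5/2): CG² = 8/21, CG = +√(8/21)
  (m₁,m₂)=(-1,-3/2): CG² = 10/63, CG = −√(10/63)   ← matches the target
  (m₁,m₂)=(-2,-1/2): CG² = 2/63, CG = −√(2/63)
  (m₁,m₂)=(-3,1/2): CG² = 3/7, CG = +√(3/7)
Pairs with CG² = 10/63: (-1,-3/2): −√(10/63)

(-1,-3/2): −√(10/63)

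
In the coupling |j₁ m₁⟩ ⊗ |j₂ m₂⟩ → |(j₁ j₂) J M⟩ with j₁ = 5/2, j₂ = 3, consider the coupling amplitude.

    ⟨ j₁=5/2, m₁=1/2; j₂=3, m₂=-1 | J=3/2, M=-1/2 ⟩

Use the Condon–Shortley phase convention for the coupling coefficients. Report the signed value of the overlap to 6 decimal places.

−√(1/105) = -0.097590

√[4·4!1!2!/8! · 3!2!2!4!1!2!] = √(192/35)
  +(−1)^1/∏(1,3,1,1,0,1)! = -1/6  (running -1/6)
  +(−1)^2/∏(2,2,0,0,1,2)! = 1/8  (running -1/24)
⟨..|..⟩ = √(192/35)·(-1/24) = -0.097590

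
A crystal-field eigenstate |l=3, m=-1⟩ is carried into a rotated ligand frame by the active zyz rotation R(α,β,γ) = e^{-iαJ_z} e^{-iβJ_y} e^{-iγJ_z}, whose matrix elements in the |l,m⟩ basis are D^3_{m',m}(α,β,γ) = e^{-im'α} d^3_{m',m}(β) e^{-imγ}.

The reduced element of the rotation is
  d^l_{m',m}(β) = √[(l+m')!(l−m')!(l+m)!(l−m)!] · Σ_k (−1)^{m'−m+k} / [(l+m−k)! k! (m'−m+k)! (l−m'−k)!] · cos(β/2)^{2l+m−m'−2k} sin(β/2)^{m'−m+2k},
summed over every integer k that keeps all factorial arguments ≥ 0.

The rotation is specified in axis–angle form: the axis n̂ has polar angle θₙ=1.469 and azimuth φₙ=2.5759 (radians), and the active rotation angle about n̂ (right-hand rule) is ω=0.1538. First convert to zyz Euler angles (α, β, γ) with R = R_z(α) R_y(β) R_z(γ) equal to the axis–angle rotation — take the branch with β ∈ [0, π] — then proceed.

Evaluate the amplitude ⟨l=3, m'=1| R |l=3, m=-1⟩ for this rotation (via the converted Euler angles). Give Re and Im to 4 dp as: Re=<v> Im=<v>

Axis–angle → zyz. n̂ = (sinθₙcosφₙ, sinθₙsinφₙ, cosθₙ) = (-0.839847, +0.533226, +0.101621), ω = 0.1538.
R = I cosω + sinω [n̂]ₓ + (1−cosω) n̂n̂ᵀ gives
  R = [+0.996522, -0.020854, +0.080680; +0.010282, +0.991552, +0.129299; -0.082695, -0.128020, +0.988318]
β = atan2(√(R₁₃²+R₂₃²), R₃₃) = 0.153002; α = atan2(R₂₃, R₁₃) mod 2π = 1.012934; γ = atan2(R₃₂, −R₃₁) mod 2π = 5.285912
First d^3_{1,-1}(β=0.1530), then the phase factors e^{-i(1)α} and e^{-i(-1)γ}:
c=cos(0.153002/2)=0.997075, s=sin(0.153002/2)=0.076427; N=√[24·2·2·24]=48.000000
The bounds max(0,m−m')=0 and min(l+m,l−m')=2 give 3 terms
  k=0: (−1)^2·48.0000/(8)·0.9971^4·0.0764^2 = +0.034638
  k=1: (−1)^3·48.0000/(6)·0.9971^2·0.0764^4 = -0.000271
  k=2: (−1)^4·48.0000/(48)·0.9971^0·0.0764^6 = +0.000000
d^3_{1,-1}(0.1530) = +0.034638 -0.000271 +0.000000 = +0.034367
D = (+0.529374-0.848388i)·(+0.034367)·(+0.542594-0.839995i) = -0.014620-0.031102i

Re=-0.0146 Im=-0.0311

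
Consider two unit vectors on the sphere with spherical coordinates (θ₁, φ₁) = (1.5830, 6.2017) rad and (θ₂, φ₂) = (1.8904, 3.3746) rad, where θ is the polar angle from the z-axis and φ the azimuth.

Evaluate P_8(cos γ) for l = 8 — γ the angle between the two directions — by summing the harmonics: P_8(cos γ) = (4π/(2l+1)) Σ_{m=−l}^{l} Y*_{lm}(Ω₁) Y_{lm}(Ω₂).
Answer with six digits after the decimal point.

-0.409633

Addition theorem: P_8(cos γ) = (4π/17) Σ_m Y*_{lm}(Ω₁) Y_{lm}(Ω₂), m = −8…8:
  [-8]  conj(Y_{8,-8})(Ω₁) = +0.409493-0.312516i ; Y_{8,-8}(Ω₂) = -0.098317-0.325587i ; Δ = -0.142011-0.102600i
  [-7]  conj(Y_{8,-7})(Ω₁) = -0.021166+0.013578i ; Y_{8,-7}(Ω₂) = -0.027112-0.449417i ; Δ = +0.006676+0.009144i
  [-6]  conj(Y_{8,-6})(Ω₁) = -0.331426+0.176316i ; Y_{8,-6}(Ω₂) = +0.022773-0.130510i ; Δ = +0.015464+0.047270i
  [-5]  conj(Y_{8,-5})(Ω₁) = +0.027302-0.011783i ; Y_{8,-5}(Ω₂) = -0.118151+0.275027i ; Δ = +0.000015+0.008901i
  [-4]  conj(Y_{8,-4})(Ω₁) = +0.319145-0.107870i ; Y_{8,-4}(Ω₂) = -0.152892+0.205879i ; Δ = -0.026586+0.082198i
  [-3]  conj(Y_{8,-3})(Ω₁) = -0.030980+0.007728i ; Y_{8,-3}(Ω₂) = +0.146213-0.122909i ; Δ = -0.003580+0.004938i
  [-2]  conj(Y_{8,-2})(Ω₁) = -0.316664+0.052069i ; Y_{8,-2}(Ω₂) = +0.260143-0.130842i ; Δ = -0.075565+0.054978i
  [-1]  conj(Y_{8,-1})(Ω₁) = +0.032767-0.002676i ; Y_{8,-1}(Ω₂) = -0.135632+0.032188i ; Δ = -0.004358+0.001418i
  [+0]  conj(Y_{8,0})(Ω₁) = +0.316333-0.000000i ; Y_{8,0}(Ω₂) = -0.297995+0.000000i ; Δ = -0.094266+0.000000i
  [+1]  conj(Y_{8,1})(Ω₁) = -0.032767-0.002676i ; Y_{8,1}(Ω₂) = +0.135632+0.032188i ; Δ = -0.004358-0.001418i
  [+2]  conj(Y_{8,2})(Ω₁) = -0.316664-0.052069i ; Y_{8,2}(Ω₂) = +0.260143+0.130842i ; Δ = -0.075565-0.054978i
  [+3]  conj(Y_{8,3})(Ω₁) = +0.030980+0.007728i ; Y_{8,3}(Ω₂) = -0.146213-0.122909i ; Δ = -0.003580-0.004938i
  [+4]  conj(Y_{8,4})(Ω₁) = +0.319145+0.107870i ; Y_{8,4}(Ω₂) = -0.152892-0.205879i ; Δ = -0.026586-0.082198i
  [+5]  conj(Y_{8,5})(Ω₁) = -0.027302-0.011783i ; Y_{8,5}(Ω₂) = +0.118151+0.275027i ; Δ = +0.000015-0.008901i
  [+6]  conj(Y_{8,6})(Ω₁) = -0.331426-0.176316i ; Y_{8,6}(Ω₂) = +0.022773+0.130510i ; Δ = +0.015464-0.047270i
  [+7]  conj(Y_{8,7})(Ω₁) = +0.021166+0.013578i ; Y_{8,7}(Ω₂) = +0.027112-0.449417i ; Δ = +0.006676-0.009144i
  [+8]  conj(Y_{8,8})(Ω₁) = +0.409493+0.312516i ; Y_{8,8}(Ω₂) = -0.098317+0.325587i ; Δ = -0.142011+0.102600i
Total Σ_m = -0.554159-0.000000i. Multiply by 0.739198: -0.409633-0.000000i. P_8(cos γ) = -0.409633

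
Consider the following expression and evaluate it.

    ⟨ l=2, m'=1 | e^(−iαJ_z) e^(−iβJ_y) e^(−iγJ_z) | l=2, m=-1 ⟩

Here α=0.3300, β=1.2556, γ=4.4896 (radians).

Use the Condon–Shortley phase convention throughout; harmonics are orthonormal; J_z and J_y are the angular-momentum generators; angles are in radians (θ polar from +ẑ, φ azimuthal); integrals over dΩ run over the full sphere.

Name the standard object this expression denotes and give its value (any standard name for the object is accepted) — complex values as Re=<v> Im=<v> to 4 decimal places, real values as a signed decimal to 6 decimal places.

This is a Wigner D-matrix element — the rotation-matrix element ⟨l m'| R(α,β,γ) |l m⟩ in the angular-momentum basis.
D^2_{1,-1}(0.3300,1.2556,4.4896) = e^{-i·1·0.3300}·d^2_{1,-1}(1.2556)·e^{-i·-1·4.4896}. Compute d first:
c=cos(1.255600/2)=0.809322, s=sin(1.255600/2)=0.587366; N=√[6·1·1·6]=6.000000
k: max(0,(-1)−(1))=0 … min(2+(-1),2−(1))=1
  k=0: (−1)^2·6.0000/(2)·0.8093^2·0.5874^2 = +0.677924
  k=1: (−1)^3·6.0000/(6)·0.8093^0·0.5874^4 = -0.119024
d^2_{1,-1}(1.2556) = +0.677924 -0.119024 = +0.558900
Phases: e^{-i·(1)·0.3300}=+0.946042-0.324043i, e^{-i·(-1)·4.4896}=-0.220951-0.975285i ⇒ D=-0.293457-0.475659i

Wigner D-matrix element, Re=-0.2935 Im=-0.4757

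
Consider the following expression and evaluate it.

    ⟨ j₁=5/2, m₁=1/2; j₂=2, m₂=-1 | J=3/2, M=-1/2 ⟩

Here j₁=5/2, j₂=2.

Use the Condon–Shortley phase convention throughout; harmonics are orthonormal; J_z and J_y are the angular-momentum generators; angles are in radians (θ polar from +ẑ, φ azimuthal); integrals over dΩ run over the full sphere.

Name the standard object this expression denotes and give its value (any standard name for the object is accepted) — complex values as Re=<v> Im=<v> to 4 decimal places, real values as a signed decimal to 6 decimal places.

This is a Clebsch–Gordan (vector-coupling) coefficient.
triangle: 3!·2!·1!/7! = 12/5040
(j±m)!: 3!·2!·1!·3!·1!·2! = 144
prefactor² = (2J+1)·Δ·N² = 48/35
  k=0: +1/(0!·3!·2!·1!·0!·0!) = 1/12
  k=1: −1/(1!·2!·1!·0!·1!·1!) = -1/2
Σ = -5/12  ⇒  CG² = 48/35·(-5/12)² = 5/21
CG = −√(5/21) = -0.487950

Clebsch–Gordan coefficient, −√(5/21) ≈ -0.487950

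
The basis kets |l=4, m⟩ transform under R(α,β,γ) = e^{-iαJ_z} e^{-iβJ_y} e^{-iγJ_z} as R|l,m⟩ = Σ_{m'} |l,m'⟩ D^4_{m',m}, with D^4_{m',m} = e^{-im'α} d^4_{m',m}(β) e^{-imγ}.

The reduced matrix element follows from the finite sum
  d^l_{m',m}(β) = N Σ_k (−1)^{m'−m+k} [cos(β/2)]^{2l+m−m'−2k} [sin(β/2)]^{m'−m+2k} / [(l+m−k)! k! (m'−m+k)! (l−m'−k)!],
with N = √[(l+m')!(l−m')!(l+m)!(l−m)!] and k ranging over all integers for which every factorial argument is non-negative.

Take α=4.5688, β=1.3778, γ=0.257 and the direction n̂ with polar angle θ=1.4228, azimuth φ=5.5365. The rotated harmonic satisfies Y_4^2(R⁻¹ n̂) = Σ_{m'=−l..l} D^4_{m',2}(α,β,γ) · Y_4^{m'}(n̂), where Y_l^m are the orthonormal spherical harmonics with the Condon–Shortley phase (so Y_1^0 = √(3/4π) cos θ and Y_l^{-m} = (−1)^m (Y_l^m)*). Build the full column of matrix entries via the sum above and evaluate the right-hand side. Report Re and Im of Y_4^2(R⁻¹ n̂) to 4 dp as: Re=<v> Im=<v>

Need the full column D^4_{m',2} for m'=−4..4 at α=4.5688, β=1.3778, γ=0.2570.
cos(β/2)=0.771946, sin(β/2)=0.635688
d^4_{-4,2}: single k=6 term ⇒ +0.208074;  D = +0.096534-0.184326i
d^4_{-3,2}: k∈[5..6] ⇒ +0.536003 -0.121160 = +0.414842;  D = +0.336172+0.243069i
d^4_{-2,2}: k∈[4..6] ⇒ +0.869792 -0.471868 +0.026666 = +0.424590;  D = -0.295456+0.304930i
d^4_{-1,2}: k∈[3..5] ⇒ +0.995822 -1.012950 +0.137383 = +0.120255;  D = -0.073501-0.095178i
d^4_{0,2}: k∈[2..4] ⇒ +0.811205 -1.466947 +0.373044 = -0.282697;  D = -0.246169+0.138992i
d^4_{1,2}: k∈[1..3] ⇒ +0.440543 -1.493733 +0.675300 = -0.377890;  D = -0.136796-0.352261i
d^4_{2,2}: k∈[0..2] ⇒ +0.126094 -1.026102 +0.869792 = -0.030216;  D = +0.029442-0.006795i
d^4_{3,2}: k∈[0..1] ⇒ -0.388522 +0.790409 = +0.401887;  D = -0.033412-0.400496i
d^4_{4,2}: single k=0 term ⇒ +0.452468;  D = +0.451645+0.027293i
Y_4^{m'}(θ=1.4228,φ=5.5365) and Σ D·Y over m':
  (+0.0965-0.1843i)·(-0.4184+0.0653i)  (+0.3362+0.2431i)·(-0.1108+0.1401i)  (-0.2955+0.3049i)·(-0.0215-0.2766i)  (-0.0735-0.0952i)·(-0.1442-0.1335i)  (-0.2462+0.1390i)·(+0.2501+0.0000i)  (-0.1368-0.3523i)·(+0.1442-0.1335i)  (+0.0294-0.0068i)·(-0.0215+0.2766i)  (-0.0334-0.4005i)·(+0.1108+0.1401i)  (+0.4516+0.0273i)·(-0.4184-0.0653i)
Y_4^2(R⁻¹ n̂) = -0.272925+0.122840i

Re=-0.2729 Im=0.1228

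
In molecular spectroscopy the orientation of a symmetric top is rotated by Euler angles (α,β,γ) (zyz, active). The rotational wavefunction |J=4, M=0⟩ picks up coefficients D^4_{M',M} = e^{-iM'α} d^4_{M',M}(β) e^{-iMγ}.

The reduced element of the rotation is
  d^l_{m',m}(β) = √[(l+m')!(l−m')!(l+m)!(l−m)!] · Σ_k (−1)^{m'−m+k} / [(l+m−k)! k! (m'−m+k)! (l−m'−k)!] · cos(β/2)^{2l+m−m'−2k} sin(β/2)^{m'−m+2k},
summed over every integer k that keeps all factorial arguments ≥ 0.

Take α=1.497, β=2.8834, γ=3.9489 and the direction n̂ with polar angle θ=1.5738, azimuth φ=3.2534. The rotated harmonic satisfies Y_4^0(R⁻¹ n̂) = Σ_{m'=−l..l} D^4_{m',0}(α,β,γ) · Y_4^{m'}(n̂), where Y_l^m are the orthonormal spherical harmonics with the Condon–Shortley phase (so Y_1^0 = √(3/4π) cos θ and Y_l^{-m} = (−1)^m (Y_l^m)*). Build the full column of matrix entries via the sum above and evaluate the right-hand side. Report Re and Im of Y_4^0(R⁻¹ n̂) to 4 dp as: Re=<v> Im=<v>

Need the full column D^4_{m',0} for m'=−4..4 at α=1.4970, β=2.8834, γ=3.9489.
cos(β/2)=0.128738, sin(β/2)=0.991679
d^4_{-4,0}: single k=4 term ⇒ +0.002223;  D = +0.002126-0.000647i
d^4_{-3,0}: k∈[3..4] ⇒ +0.000408 -0.024212 = -0.023804;  D = +0.005227+0.023223i
d^4_{-2,0}: k∈[2..4] ⇒ +0.000042 -0.006720 +0.149541 = +0.142863;  D = -0.141310+0.021009i
d^4_{-1,0}: k∈[1..4] ⇒ +0.000003 -0.000925 +0.054909 -0.543023 = -0.489037;  D = -0.036056-0.487706i
d^4_{0,0}: k∈[0..4] ⇒ +0.000000 -0.000072 +0.009563 -0.252208 +0.935336 = +0.692620;  D = +0.692620+0.000000i
d^4_{1,0}: k∈[0..3] ⇒ -0.000003 +0.000925 -0.054909 +0.543023 = +0.489037;  D = +0.036056-0.487706i
d^4_{2,0}: k∈[0..2] ⇒ +0.000042 -0.006720 +0.149541 = +0.142863;  D = -0.141310-0.021009i
d^4_{3,0}: k∈[0..1] ⇒ -0.000408 +0.024212 = +0.023804;  D = -0.005227+0.023223i
d^4_{4,0}: single k=0 term ⇒ +0.002223;  D = +0.002126+0.000647i
Y_4^{m'}(θ=1.5738,φ=3.2534) and Σ D·Y over m':
  (+0.0021-0.0006i)·(+0.3990-0.1914i)  (+0.0052+0.0232i)·(+0.0036-0.0012i)  (-0.1413+0.0210i)·(-0.3262+0.0742i)  (-0.0361-0.4877i)·(-0.0042+0.0005i)  (+0.6926+0.0000i)·(+0.3173+0.0000i)  (+0.0361-0.4877i)·(+0.0042+0.0005i)  (-0.1413-0.0210i)·(-0.3262-0.0742i)  (-0.0052+0.0232i)·(-0.0036-0.0012i)  (+0.0021+0.0006i)·(+0.3990+0.1914i)
Y_4^0(R⁻¹ n̂) = +0.311167-0.000000i

Re=0.3112 Im=0.0000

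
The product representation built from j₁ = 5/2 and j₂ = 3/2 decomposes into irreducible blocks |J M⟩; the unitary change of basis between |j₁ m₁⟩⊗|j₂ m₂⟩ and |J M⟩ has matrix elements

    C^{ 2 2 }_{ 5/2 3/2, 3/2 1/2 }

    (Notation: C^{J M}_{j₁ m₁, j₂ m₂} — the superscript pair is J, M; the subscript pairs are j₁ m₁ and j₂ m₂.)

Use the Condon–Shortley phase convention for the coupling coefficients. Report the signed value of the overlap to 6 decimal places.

j₁+j₂−J=2  J+j₁−j₂=3  J−j₁+j₂=1  j₁+j₂+J+1=7
(j₁±m₁, j₂±m₂, J±M) = (4,1,2,1,4,0)
P² = 96/7
sum k=1..1:
  [1] −1/6 = -1/6
S = -1/6
C² = P²·S² = 8/21 ; C = -0.617213

-0.617213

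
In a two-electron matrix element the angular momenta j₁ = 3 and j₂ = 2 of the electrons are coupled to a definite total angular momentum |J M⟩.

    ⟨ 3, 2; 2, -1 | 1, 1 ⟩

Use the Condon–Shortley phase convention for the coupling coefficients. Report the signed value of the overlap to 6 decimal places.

triangle: 4!×2!×0!/7! = 48/5040
(j±m)!: 5!×1!×1!×3!×2!×0! = 1440
prefactor² = (2J+1)×Δ×N² = 288/7
  k=1: −1/(1!×3!×0!×0!×2!×0!) = -1/12
Σ = -1/12  ⇒  CG² = 288/7×(-1/12)² = 2/7
CG = −√(2/7) = -0.534522

-0.534522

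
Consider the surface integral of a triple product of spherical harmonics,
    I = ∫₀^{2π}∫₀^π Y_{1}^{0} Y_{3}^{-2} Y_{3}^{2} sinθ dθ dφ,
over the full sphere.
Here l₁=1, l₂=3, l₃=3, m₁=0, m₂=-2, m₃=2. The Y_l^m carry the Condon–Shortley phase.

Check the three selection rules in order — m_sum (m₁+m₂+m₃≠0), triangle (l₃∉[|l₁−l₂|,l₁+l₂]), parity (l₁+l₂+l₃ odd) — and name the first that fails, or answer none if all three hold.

azimuthal sum: 0 − 2 + 2 = 0  ✓
2 ≤ 3 ≤ 4 (triangle on l)  ✓
L = 1 + 3 + 3 = 7 (odd)  ✗

parity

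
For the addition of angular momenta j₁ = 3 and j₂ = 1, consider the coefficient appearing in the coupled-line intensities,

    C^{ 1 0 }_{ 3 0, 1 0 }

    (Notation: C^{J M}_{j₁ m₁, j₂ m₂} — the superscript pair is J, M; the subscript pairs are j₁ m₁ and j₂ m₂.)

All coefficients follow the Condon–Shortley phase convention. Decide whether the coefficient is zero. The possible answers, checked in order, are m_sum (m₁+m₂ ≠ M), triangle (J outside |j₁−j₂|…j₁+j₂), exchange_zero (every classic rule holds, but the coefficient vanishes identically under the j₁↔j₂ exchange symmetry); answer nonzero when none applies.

triangle

m-sum: m₁+m₂ = 0+0 = 0, M = 0  ✓
triangle: need |j₁−j₂| ≤ J ≤ j₁+j₂, i.e. J ∈ [2, 4]; J = 1 is outside ✗ ⇒ coefficient is 0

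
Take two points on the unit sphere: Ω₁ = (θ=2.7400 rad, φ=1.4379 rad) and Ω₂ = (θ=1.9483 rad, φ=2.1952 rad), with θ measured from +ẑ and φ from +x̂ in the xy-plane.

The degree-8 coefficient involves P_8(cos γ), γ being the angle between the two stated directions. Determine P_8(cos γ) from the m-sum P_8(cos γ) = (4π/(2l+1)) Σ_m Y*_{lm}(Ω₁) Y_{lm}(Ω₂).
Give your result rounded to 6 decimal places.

0.220349

Expand P_8 via completeness: Σ_{m} conj(Y_{8,m}) at Ω₁ times Y_{8,m} at Ω₂ —
  [-8]  conj(Y_{8,-8})(Ω₁) = (0.000137, -0.000245) ; Y_{8,-8}(Ω₂) = (0.080210, 0.275984) ; Δ = (0.000079, 0.000018)
  [-7]  conj(Y_{8,-7})(Ω₁) = (0.002121, 0.001581) ; Y_{8,-7}(Ω₂) = (0.429513, 0.152690) ; Δ = (0.000670, 0.001003)
  [-6]  conj(Y_{8,-6})(Ω₁) = (-0.010982, 0.011248) ; Y_{8,-6}(Ω₂) = (0.207394, -0.143361) ; Δ = (-0.000665, 0.003907)
  [-5]  conj(Y_{8,-5})(Ω₁) = (-0.040887, -0.052198) ; Y_{8,-5}(Ω₂) = (-0.003918, 0.200111) ; Δ = (0.010606, -0.007977)
  [-4]  conj(Y_{8,-4})(Ω₁) = (0.174460, -0.102591) ; Y_{8,-4}(Ω₂) = (0.269218, 0.202114) ; Δ = (0.067703, 0.007642)
  [-3]  conj(Y_{8,-3})(Ω₁) = (0.167117, 0.396718) ; Y_{8,-3}(Ω₂) = (-0.046266, 0.014434) ; Δ = (-0.013458, -0.015942)
  [-2]  conj(Y_{8,-2})(Ω₁) = (-0.536167, 0.145963) ; Y_{8,-2}(Ω₂) = (-0.106066, 0.317944) ; Δ = (0.010461, -0.185953)
  [-1]  conj(Y_{8,-1})(Ω₁) = (-0.027505, -0.205749) ; Y_{8,-1}(Ω₂) = (0.009634, 0.013369) ; Δ = (0.002486, -0.002350)
  [+0]  conj(Y_{8,0})(Ω₁) = (-0.432697, -0.000000) ; Y_{8,0}(Ω₂) = (-0.328941, 0.000000) ; Δ = (0.142332, 0.000000)
  [+1]  conj(Y_{8,1})(Ω₁) = (0.027505, -0.205749) ; Y_{8,1}(Ω₂) = (-0.009634, 0.013369) ; Δ = (0.002486, 0.002350)
  [+2]  conj(Y_{8,2})(Ω₁) = (-0.536167, -0.145963) ; Y_{8,2}(Ω₂) = (-0.106066, -0.317944) ; Δ = (0.010461, 0.185953)
  [+3]  conj(Y_{8,3})(Ω₁) = (-0.167117, 0.396718) ; Y_{8,3}(Ω₂) = (0.046266, 0.014434) ; Δ = (-0.013458, 0.015942)
  [+4]  conj(Y_{8,4})(Ω₁) = (0.174460, 0.102591) ; Y_{8,4}(Ω₂) = (0.269218, -0.202114) ; Δ = (0.067703, -0.007642)
  [+5]  conj(Y_{8,5})(Ω₁) = (0.040887, -0.052198) ; Y_{8,5}(Ω₂) = (0.003918, 0.200111) ; Δ = (0.010606, 0.007977)
  [+6]  conj(Y_{8,6})(Ω₁) = (-0.010982, -0.011248) ; Y_{8,6}(Ω₂) = (0.207394, 0.143361) ; Δ = (-0.000665, -0.003907)
  [+7]  conj(Y_{8,7})(Ω₁) = (-0.002121, 0.001581) ; Y_{8,7}(Ω₂) = (-0.429513, 0.152690) ; Δ = (0.000670, -0.001003)
  [+8]  conj(Y_{8,8})(Ω₁) = (0.000137, 0.000245) ; Y_{8,8}(Ω₂) = (0.080210, -0.275984) ; Δ = (0.000079, -0.000018)
Σ over m = (0.298092, -0.000000); ×(4π/17) → (0.220349, -0.000000). Real part: 0.220349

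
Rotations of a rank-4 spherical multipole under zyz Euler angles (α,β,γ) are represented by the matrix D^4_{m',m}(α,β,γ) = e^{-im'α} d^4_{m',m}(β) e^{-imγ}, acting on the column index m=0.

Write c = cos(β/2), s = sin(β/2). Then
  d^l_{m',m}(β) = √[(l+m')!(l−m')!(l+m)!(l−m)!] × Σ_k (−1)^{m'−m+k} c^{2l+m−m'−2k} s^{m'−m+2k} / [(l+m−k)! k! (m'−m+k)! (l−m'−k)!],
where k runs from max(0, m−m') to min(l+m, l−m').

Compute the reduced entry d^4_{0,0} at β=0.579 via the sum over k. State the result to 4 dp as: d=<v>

d=-0.1049

d^4_{0,0}(β=0.5790) via the finite sum:
With c≡cos(β/2)=0.958387 and s≡sin(β/2)=0.285473, N=[24·24·24·24]^{1/2}=576.000000
Admissible k: 0..4 (factorial args all ≥0)
  k=0: (−1)^0·576.0000/(576)·0.9584^8·0.2855^0 = +0.711748
  k=1: (−1)^1·576.0000/(36)·0.9584^6·0.2855^2 = -1.010404
  k=2: (−1)^2·576.0000/(16)·0.9584^4·0.2855^4 = +0.201709
  k=3: (−1)^3·576.0000/(36)·0.9584^2·0.2855^6 = -0.007954
  k=4: (−1)^4·576.0000/(576)·0.9584^0·0.2855^8 = +0.000044
d^4_{0,0}(0.5790) = +0.711748 -1.010404 +0.201709 -0.007954 +0.000044 = -0.104856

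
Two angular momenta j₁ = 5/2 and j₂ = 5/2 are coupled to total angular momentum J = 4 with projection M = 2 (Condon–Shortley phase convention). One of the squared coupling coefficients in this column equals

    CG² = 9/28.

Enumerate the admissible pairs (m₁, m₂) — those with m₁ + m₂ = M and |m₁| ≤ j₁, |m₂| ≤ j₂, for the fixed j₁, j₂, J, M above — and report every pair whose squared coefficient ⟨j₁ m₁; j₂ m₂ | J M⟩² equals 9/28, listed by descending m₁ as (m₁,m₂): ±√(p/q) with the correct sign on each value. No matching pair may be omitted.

(5/2,-1/2): +√(9/28); (-1/2,5/2): −√(9/28)

Admissible pairs with m₁+m₂ = M = 2: (-1/2,5/2), (1/2,3/2), (3/2,1/2), (5/2,-1/2)
  (m₁,m₂)=(5/2,-1/2): CG² = 9/28, CG = +√(9/28)   ← matches the target
  (m₁,m₂)=(3/2,1/2): CG² = 5/28, CG = +√(5/28)
  (m₁,m₂)=(1/2,3/2): CG² = 5/28, CG = −√(5/28)
  (m₁,m₂)=(-1/2,5/2): CG² = 9/28, CG = −√(9/28)   ← matches the target
Pairs with CG² = 9/28: (5/2,-1/2): +√(9/28); (-1/2,5/2): −√(9/28)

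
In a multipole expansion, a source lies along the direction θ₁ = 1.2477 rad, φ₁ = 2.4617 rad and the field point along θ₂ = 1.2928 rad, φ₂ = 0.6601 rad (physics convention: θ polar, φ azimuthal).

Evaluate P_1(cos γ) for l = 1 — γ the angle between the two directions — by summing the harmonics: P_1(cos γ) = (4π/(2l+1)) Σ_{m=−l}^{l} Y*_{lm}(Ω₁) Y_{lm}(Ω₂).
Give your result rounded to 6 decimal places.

-0.121462

Summing Y*_{l m}(θ₁,φ₁)·Y_{l m}(θ₂,φ₂) over m ∈ [−1, 1]; prefactor 4π/(2·1+1) = 4.188790:
  m=-1: Y*=(-0.254768, 0.205976)  Y=(0.262438, -0.203722)  product (-0.024899, 0.105958)
  m=+0: Y*=(0.155133, -0.000000)  Y=(0.134087, 0.000000)  product (0.020801, 0.000000)
  m=+1: Y*=(0.254768, 0.205976)  Y=(-0.262438, -0.203722)  product (-0.024899, -0.105958)
Accumulated sum (-0.028997, 0.000000); after 4π/(2l+1) scaling, (-0.121462, 0.000000) ⇒ P_1 = -0.121462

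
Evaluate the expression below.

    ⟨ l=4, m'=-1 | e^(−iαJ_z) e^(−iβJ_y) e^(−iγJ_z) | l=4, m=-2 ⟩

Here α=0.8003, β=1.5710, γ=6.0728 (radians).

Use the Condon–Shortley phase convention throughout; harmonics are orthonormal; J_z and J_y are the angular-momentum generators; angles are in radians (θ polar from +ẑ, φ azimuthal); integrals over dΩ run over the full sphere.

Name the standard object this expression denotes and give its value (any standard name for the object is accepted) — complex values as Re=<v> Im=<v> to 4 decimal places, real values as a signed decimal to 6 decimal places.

Wigner D-matrix element, Re=0.1639 Im=0.0654

This is a Wigner D-matrix element — the rotation-matrix element ⟨l m'| R(α,β,γ) |l m⟩ in the angular-momentum basis.
D^4_{-1,-2}(0.8003,1.5710,6.0728) = e^{-i·-1·0.8003}·d^4_{-1,-2}(1.5710)·e^{-i·-2·6.0728}. Compute d first:
c=cos(1.571000/2)=0.707035, s=sin(1.571000/2)=0.707179; N=√[6·120·2·720]=1018.233765
The bounds max(0,m−m')=0 and min(l+m,l−m')=2 give 3 terms
  k=0: (−1)^1·1018.2338/(240)·0.7070^7·0.7072^1 = -0.265003
  k=1: (−1)^2·1018.2338/(48)·0.7070^5·0.7072^3 = +1.325555
  k=2: (−1)^3·1018.2338/(72)·0.7070^3·0.7072^5 = -0.884063
d^4_{-1,-2}(1.5710) = -0.265003 +1.325555 -0.884063 = +0.176489
Phases: e^{-i·(-1)·0.8003}=+0.696491+0.717565i, e^{-i·(-2)·6.0728}=+0.912774-0.408464i ⇒ D=+0.163930+0.065386i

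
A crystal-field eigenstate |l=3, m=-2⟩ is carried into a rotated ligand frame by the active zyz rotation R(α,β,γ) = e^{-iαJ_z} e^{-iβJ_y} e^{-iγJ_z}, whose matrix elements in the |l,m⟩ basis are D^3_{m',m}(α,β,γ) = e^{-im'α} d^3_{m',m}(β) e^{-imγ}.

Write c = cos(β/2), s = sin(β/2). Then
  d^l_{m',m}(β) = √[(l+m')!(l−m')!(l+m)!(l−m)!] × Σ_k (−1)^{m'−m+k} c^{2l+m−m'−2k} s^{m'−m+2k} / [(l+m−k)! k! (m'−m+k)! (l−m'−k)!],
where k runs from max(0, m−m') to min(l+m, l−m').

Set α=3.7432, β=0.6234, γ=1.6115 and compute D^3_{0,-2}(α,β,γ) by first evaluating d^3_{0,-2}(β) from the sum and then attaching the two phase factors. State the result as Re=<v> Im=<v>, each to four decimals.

Split into d^3_{0,-2}(β=0.6234) × two z-phases.
With c≡cos(β/2)=0.951814 and s≡sin(β/2)=0.306677, N=[6·6·1·120]^{1/2}=65.726707
k∈{0,1} keeps every argument non-negative
  k=0: (−1)^2·65.7267/(12)·0.9518^4·0.3067^2 = +0.422796
  k=1: (−1)^3·65.7267/(12)·0.9518^2·0.3067^4 = -0.043892
d^3_{0,-2}(0.6234) = +0.422796 -0.043892 = +0.378904
Attach z-rotation phases: D = e^{-i(0)(3.7432)}·(+0.378904)·e^{-i(-2)(1.6115)} = -0.377649-0.030811i

Re=-0.3776 Im=-0.0308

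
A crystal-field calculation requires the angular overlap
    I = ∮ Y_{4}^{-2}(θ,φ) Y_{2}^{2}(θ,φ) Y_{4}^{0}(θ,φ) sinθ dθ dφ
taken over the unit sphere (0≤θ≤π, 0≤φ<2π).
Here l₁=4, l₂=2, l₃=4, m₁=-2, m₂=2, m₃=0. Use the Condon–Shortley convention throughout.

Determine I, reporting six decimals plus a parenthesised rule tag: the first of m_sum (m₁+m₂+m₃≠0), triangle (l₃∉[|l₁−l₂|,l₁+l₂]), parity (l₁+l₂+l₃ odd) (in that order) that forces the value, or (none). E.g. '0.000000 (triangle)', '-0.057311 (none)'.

Checks pass: Σm=0; 10 even; l₃=4∈[2,6].
(2·4+1)(2·2+1)(2·4+1) = 405
Δ: 2! 6! 2! / 11! → 1/13860
sum: t=0:+1/192 t=1:−1/36 t=2:+1/192 = -5/288
3j²(4 2 4; 0 0 0) = Δ·Π!·Σ² = 20/693  (sign -1)
sum: t=2:+1/192 = 1/192
3j²(4 2 4; -2 2 0) = Δ·Π!·Σ² = 3/77  (sign +1)
combine: 4πI² = 405·20/693·3/77 = 2700/5929
take √, sign -1: I = -0.19036462
No selection rule forces the value: the integral is nonzero (none).

-0.190365 (none)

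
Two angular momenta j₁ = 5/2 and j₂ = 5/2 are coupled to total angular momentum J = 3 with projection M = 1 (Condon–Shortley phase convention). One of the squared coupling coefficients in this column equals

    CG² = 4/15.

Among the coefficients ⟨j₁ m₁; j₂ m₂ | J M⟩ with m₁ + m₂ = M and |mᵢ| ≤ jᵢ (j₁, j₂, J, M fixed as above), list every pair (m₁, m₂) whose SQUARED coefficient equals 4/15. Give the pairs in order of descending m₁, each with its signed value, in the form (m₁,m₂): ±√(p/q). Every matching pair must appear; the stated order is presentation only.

Admissible pairs with m₁+m₂ = M = 1: (-3/2,5/2), (-1/2,3/2), (1/2,1/2), (3/2,-1/2), (5/2,-3/2)
  (m₁,m₂)=(5/2,-3/2): CG² = 1/3, CG = +√(1/3)
  (m₁,m₂)=(3/2,-1/2): CG² = 1/30, CG = +√(1/30)
  (m₁,m₂)=(1/2,1/2): CG² = 4/15, CG = −√(4/15)   ← matches the target
  (m₁,m₂)=(-1/2,3/2): CG² = 1/30, CG = +√(1/30)
  (m₁,m₂)=(-3/2,5/2): CG² = 1/3, CG = +√(1/3)
Pairs with CG² = 4/15: (1/2,1/2): −√(4/15)

(1/2,1/2): −√(4/15)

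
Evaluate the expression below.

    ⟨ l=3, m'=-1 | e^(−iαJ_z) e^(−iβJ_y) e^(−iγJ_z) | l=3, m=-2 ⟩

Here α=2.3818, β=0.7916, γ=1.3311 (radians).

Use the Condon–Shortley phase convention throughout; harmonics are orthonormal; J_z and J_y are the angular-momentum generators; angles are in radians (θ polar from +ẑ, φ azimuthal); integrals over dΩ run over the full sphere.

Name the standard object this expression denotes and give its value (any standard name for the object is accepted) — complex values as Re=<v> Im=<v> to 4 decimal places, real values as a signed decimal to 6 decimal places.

Wigner D-matrix element, Re=-0.1728 Im=0.5017

This is a Wigner D-matrix element — the rotation-matrix element ⟨l m'| R(α,β,γ) |l m⟩ in the angular-momentum basis.
Split into d^3_{-1,-2}(β=0.7916) × two z-phases.
With c≡cos(β/2)=0.922688 and s≡sin(β/2)=0.385546, N=[2·24·1·120]^{1/2}=75.894664
The bounds max(0,m−m')=0 and min(l+m,l−m')=1 give 2 terms
  k=0: (−1)^1·75.8947/(24)·0.9227^5·0.3855^1 = -0.815365
  k=1: (−1)^2·75.8947/(12)·0.9227^3·0.3855^3 = +0.284725
d^3_{-1,-2}(0.7916) = -0.815365 +0.284725 = -0.530640
D = (-0.724979+0.688771i)·(-0.530640)·(-0.887275+0.461240i) = -0.172759+0.501730i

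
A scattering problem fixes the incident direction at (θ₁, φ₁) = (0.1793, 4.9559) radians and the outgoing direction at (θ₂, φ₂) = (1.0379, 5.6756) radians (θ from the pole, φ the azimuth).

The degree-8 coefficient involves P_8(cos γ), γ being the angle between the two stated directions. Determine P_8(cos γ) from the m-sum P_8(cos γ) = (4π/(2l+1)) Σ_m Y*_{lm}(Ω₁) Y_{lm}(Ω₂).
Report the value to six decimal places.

Summing Y*_{l m}(θ₁,φ₁)·Y_{l m}(θ₂,φ₂) over m ∈ [−8, 8]; prefactor 4π/(2·8+1) = 0.739198:
  [-8]  conj(Y_{8,-8})(Ω₁) = (-0.000000, 0.000000) ; Y_{8,-8}(Ω₂) = (0.023072, -0.154444) ; Δ = (0.000000, 0.000000)
  [-7]  conj(Y_{8,-7})(Ω₁) = (-0.000012, -0.000002) ; Y_{8,-7}(Ω₂) = (-0.163324, -0.330236) ; Δ = (0.000001, 0.000004)
  [-6]  conj(Y_{8,-6})(Ω₁) = (-0.000018, -0.000163) ; Y_{8,-6}(Ω₂) = (-0.386513, -0.213124) ; Δ = (-0.000028, 0.000067)
  [-5]  conj(Y_{8,-5})(Ω₁) = (0.001561, -0.000575) ; Y_{8,-5}(Ω₂) = (-0.169755, 0.017661) ; Δ = (-0.000255, 0.000125)
  [-4]  conj(Y_{8,-4})(Ω₁) = (0.007069, 0.010405) ; Y_{8,-4}(Ω₂) = (0.194748, -0.167816) ; Δ = (0.003123, 0.000840)
  [-3]  conj(Y_{8,-3})(Ω₁) = (-0.046796, 0.052234) ; Y_{8,-3}(Ω₂) = (0.078652, -0.305526) ; Δ = (0.012278, 0.018406)
  [-2]  conj(Y_{8,-2})(Ω₁) = (-0.241944, -0.128126) ; Y_{8,-2}(Ω₂) = (0.037494, 0.100948) ; Δ = (0.003863, -0.029228)
  [-1]  conj(Y_{8,-1})(Ω₁) = (0.157703, -0.634772) ; Y_{8,-1}(Ω₂) = (0.276445, 0.192221) ; Δ = (0.165613, -0.145166)
  [+0]  conj(Y_{8,0})(Ω₁) = (0.580638, -0.000000) ; Y_{8,0}(Ω₂) = (-0.059370, 0.000000) ; Δ = (-0.034473, 0.000000)
  [+1]  conj(Y_{8,1})(Ω₁) = (-0.157703, -0.634772) ; Y_{8,1}(Ω₂) = (-0.276445, 0.192221) ; Δ = (0.165613, 0.145166)
  [+2]  conj(Y_{8,2})(Ω₁) = (-0.241944, 0.128126) ; Y_{8,2}(Ω₂) = (0.037494, -0.100948) ; Δ = (0.003863, 0.029228)
  [+3]  conj(Y_{8,3})(Ω₁) = (0.046796, 0.052234) ; Y_{8,3}(Ω₂) = (-0.078652, -0.305526) ; Δ = (0.012278, -0.018406)
  [+4]  conj(Y_{8,4})(Ω₁) = (0.007069, -0.010405) ; Y_{8,4}(Ω₂) = (0.194748, 0.167816) ; Δ = (0.003123, -0.000840)
  [+5]  conj(Y_{8,5})(Ω₁) = (-0.001561, -0.000575) ; Y_{8,5}(Ω₂) = (0.169755, 0.017661) ; Δ = (-0.000255, -0.000125)
  [+6]  conj(Y_{8,6})(Ω₁) = (-0.000018, 0.000163) ; Y_{8,6}(Ω₂) = (-0.386513, 0.213124) ; Δ = (-0.000028, -0.000067)
  [+7]  conj(Y_{8,7})(Ω₁) = (0.000012, -0.000002) ; Y_{8,7}(Ω₂) = (0.163324, -0.330236) ; Δ = (0.000001, -0.000004)
  [+8]  conj(Y_{8,8})(Ω₁) = (-0.000000, -0.000000) ; Y_{8,8}(Ω₂) = (0.023072, 0.154444) ; Δ = (0.000000, -0.000000)
Accumulated sum (0.334719, 0.000000); after 4π/(2l+1) scaling, (0.247423, 0.000000) ⇒ P_8 = 0.247423

0.247423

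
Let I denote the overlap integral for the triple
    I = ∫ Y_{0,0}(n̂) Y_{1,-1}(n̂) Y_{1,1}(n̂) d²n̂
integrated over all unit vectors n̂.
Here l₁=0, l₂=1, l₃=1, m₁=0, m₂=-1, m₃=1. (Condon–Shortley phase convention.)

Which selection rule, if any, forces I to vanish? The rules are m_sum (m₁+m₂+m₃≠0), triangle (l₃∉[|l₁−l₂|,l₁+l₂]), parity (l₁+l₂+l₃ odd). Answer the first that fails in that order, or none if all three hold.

none

m₁+m₂+m₃ = 0 − 1 + 1 = 0  ✓
triangle: |0−1|=1 ≤ l₃=1 ≤ 0+1=1  ✓
parity: l₁+l₂+l₃ = 2 is even  ✓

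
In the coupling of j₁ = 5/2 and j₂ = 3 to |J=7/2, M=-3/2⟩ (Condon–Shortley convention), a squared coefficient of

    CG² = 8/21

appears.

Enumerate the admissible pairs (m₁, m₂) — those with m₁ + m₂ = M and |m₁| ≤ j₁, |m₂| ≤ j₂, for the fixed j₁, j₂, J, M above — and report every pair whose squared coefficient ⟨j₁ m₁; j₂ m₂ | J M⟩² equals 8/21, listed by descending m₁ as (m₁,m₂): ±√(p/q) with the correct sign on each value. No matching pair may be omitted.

Admissible pairs with m₁+m₂ = M = -3/2: (-5/2,1), (-3/2,0), (-1/2,-1), (1/2,-2), (3/2,-3)
  (m₁,m₂)=(3/2,-3): CG² = 2/7, CG = +√(2/7)
  (m₁,m₂)=(1/2,-2): CG² = 2/21, CG = +√(2/21)
  (m₁,m₂)=(-1/2,-1): CG² = 5/21, CG = −√(5/21)
  (m₁,m₂)=(-3/2,0): CG² = 0/1, CG = 0
  (m₁,m₂)=(-5/2,1): CG² = 8/21, CG = +√(8/21)   ← matches the target
Pairs with CG² = 8/21: (-5/2,1): +√(8/21)

(-5/2,1): +√(8/21)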